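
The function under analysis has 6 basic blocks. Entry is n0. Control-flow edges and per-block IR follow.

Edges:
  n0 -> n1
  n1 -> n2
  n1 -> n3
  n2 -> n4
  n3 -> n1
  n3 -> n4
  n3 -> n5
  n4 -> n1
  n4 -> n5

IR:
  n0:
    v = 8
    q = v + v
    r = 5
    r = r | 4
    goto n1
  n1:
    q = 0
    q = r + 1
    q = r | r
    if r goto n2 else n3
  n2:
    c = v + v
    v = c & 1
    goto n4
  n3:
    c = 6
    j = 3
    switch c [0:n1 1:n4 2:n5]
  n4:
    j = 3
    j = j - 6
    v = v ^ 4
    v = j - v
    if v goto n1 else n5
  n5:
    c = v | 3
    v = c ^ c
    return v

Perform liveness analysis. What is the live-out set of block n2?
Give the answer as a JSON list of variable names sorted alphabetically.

def/use:
  n0: def={q,r,v} ue=∅
  n1: def={q} ue={r}
  n2: def={c,v} ue={v}
  n3: def={c,j} ue=∅
  n4: def={j,v} ue={v}
  n5: def={c,v} ue={v}

Liveness:
  n0 li=∅ lo={r,v}
  n1 li={r,v} lo={r,v}
  n2 li={r,v} lo={r,v}
  n3 li={r,v} lo={r,v}
  n4 li={r,v} lo={r,v}
  n5 li={v} lo=∅

live-out(n2) = ["r", "v"]

Answer: ["r", "v"]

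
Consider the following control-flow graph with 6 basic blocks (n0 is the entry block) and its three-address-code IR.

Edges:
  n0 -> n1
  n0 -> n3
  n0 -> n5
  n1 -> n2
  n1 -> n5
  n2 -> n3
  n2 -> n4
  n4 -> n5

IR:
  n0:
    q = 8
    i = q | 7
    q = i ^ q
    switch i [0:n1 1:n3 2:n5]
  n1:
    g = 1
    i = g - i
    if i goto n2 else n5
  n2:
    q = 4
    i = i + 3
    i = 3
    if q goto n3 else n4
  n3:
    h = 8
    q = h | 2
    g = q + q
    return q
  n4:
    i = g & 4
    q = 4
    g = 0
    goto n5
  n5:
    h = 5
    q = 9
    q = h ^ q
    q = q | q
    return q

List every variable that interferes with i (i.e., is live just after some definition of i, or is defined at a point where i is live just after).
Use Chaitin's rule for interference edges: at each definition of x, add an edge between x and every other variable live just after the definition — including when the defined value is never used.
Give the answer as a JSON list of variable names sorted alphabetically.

Answer: ["g", "q"]

Analysis:
Per-block:
  n0: def={i,q} ue=∅
  n1: def={g,i} ue={i}
  n2: def={i,q} ue={i}
  n3: def={g,h,q} ue=∅
  n4: def={g,i,q} ue={g}
  n5: def={h,q} ue=∅

Liveness:
  live n0: ∅→{i}
  live n1: {i}→{g,i}
  live n2: {g,i}→{g}
  live n3: ∅→∅
  live n4: {g}→∅
  live n5: ∅→∅

Interference:
  g: {i,q}
  h: {q}
  i: {g,q}
  q: {g,h,i}

N(i) = ["g", "q"]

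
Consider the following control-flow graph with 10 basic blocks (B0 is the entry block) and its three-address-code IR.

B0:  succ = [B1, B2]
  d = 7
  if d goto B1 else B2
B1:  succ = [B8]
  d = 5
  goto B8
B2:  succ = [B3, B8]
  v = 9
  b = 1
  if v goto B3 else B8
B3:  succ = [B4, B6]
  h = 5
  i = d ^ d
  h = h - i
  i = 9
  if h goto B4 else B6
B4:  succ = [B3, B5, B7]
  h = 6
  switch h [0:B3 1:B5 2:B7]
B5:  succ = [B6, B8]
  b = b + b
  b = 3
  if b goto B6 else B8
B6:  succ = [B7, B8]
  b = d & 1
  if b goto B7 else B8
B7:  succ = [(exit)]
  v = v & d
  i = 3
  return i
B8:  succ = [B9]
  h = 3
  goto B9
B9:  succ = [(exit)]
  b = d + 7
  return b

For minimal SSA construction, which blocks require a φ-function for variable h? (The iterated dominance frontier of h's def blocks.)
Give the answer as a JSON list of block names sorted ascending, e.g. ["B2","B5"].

idom tree: B1←B0 B2←B0 B3←B2 B4←B3 B5←B4 B6←B3 B7←B3 B8←B0 B9←B8
Dom∩ at merges:
  B3: preds {B2,B4}: {B0,B2} ∩ {B0,B2,B3,B4} = {B0,B2}; idom=B2
  B6: preds {B3,B5}: {B0,B2,B3} ∩ {B0,B2,B3,B4,B5} = {B0,B2,B3}; idom=B3
  B7: preds {B4,B6}: {B0,B2,B3,B4} ∩ {B0,B2,B3,B6} = {B0,B2,B3}; idom=B3
  B8: preds {B1,B2,B5,B6}: {B0,B1} ∩ {B0,B2} ∩ {B0,B2,B3,B4,B5} ∩ {B0,B2,B3,B6} = {B0}; idom=B0

DF derivation:
  join B3 pred B2: · stop@B2
  join B3 pred B4: B4→B3 stop@B2
  join B6 pred B3: · stop@B3
  join B6 pred B5: B5→B4 stop@B3
  join B7 pred B4: B4 stop@B3
  join B7 pred B6: B6 stop@B3
  join B8 pred B1: B1 stop@B0
  join B8 pred B2: B2 stop@B0
  join B8 pred B5: B5→B4→B3→B2 stop@B0
  join B8 pred B6: B6→B3→B2 stop@B0
  DF(B0)=∅
  DF(B1)={B8}
  DF(B2)={B8}
  DF(B3)={B3,B8}
  DF(B4)={B3,B6,B7,B8}
  DF(B5)={B6,B8}
  DF(B6)={B7,B8}
  DF(B7)=∅
  DF(B8)=∅
  DF(B9)=∅

φ for h: defs {B3,B4,B8}
  DF⁺ = {B3,B6,B7,B8}

Answer: ["B3", "B6", "B7", "B8"]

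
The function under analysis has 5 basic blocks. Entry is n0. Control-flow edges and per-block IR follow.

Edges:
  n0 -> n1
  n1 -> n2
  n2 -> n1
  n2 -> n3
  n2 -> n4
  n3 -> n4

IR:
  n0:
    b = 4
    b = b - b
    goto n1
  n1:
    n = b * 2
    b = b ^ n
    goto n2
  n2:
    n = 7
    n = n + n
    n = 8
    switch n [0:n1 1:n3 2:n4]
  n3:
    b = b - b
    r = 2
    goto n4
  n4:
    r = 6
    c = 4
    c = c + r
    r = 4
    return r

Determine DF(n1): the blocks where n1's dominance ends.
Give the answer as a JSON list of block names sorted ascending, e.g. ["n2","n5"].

Answer: ["n1"]

Derivation:
idom tree: n1←n0 n2←n1 n3←n2 n4←n2
Dom at joins:
  n1: preds {n0,n2}: {n0} ∩ {n0,n1,n2} = {n0}; idom=n0
  n4: preds {n2,n3}: {n0,n1,n2} ∩ {n0,n1,n2,n3} = {n0,n1,n2}; idom=n2

DF walk-up:
  n1←n0: walk · to n0
  n1←n2: walk n2→n1 to n0
  n4←n2: walk · to n2
  n4←n3: walk n3 to n2
  n0: DF=∅
  n1: DF={n1}
  n2: DF={n1}
  n3: DF={n4}
  n4: DF=∅

DF(n1) = ["n1"]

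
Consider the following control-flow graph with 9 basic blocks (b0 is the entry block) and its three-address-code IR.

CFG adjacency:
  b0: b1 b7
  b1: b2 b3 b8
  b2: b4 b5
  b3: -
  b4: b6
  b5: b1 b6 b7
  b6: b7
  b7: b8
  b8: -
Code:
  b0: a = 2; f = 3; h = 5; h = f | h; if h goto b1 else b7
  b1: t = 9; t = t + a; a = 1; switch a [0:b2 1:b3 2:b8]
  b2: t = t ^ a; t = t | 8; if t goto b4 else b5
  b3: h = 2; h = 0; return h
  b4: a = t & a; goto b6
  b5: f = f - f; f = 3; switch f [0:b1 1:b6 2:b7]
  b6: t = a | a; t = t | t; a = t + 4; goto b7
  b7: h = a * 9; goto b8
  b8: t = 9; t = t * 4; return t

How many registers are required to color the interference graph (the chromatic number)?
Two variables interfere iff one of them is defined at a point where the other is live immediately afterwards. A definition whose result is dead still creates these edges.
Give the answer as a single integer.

Answer: 3

Working:
Per-block:
  b0: {a,f,h} / ∅
  b1: {a,t} / {a}
  b2: {t} / {a,t}
  b3: {h} / ∅
  b4: {a} / {a,t}
  b5: {f} / {f}
  b6: {a,t} / {a}
  b7: {h} / {a}
  b8: {t} / ∅

Liveness:
  live b0: ∅→{a,f}
  live b1: {a,f}→{a,f,t}
  live b2: {a,f,t}→{a,f,t}
  live b3: ∅→∅
  live b4: {a,t}→{a}
  live b5: {a,f}→{a,f}
  live b6: {a}→{a}
  live b7: {a}→∅
  live b8: ∅→∅

Conflict graph:
  a: {f,h,t}
  f: {a,h,t}
  h: {a,f}
  t: {a,f}

Colouring:
  {a,f,h} pairwise interfere (3-clique) ⇒ χ ≥ 3
  assign a→c0 f→c1 h→c2 t→c2 — no edge inside a register ⇒ χ ≤ 3
  χ = 3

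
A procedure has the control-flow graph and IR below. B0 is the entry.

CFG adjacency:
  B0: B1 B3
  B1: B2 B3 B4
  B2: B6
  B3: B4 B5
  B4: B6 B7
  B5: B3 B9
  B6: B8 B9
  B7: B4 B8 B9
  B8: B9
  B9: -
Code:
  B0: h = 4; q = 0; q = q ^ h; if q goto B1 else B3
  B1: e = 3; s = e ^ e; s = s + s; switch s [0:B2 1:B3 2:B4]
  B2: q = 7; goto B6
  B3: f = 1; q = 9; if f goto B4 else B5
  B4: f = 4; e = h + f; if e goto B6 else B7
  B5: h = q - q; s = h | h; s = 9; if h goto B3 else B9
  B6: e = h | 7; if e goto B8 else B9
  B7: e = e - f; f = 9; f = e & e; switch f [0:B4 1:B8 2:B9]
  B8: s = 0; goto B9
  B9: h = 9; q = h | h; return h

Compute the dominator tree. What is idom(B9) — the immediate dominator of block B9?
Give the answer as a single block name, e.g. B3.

idom tree: B1←B0 B2←B1 B3←B0 B4←B0 B5←B3 B6←B0 B7←B4 B8←B0 B9←B0
Dom at joins:
  B3: preds {B0,B1,B5}: {B0} ∩ {B0,B1} ∩ {B0,B3,B5} = {B0}; idom=B0
  B4: preds {B1,B3,B7}: {B0,B1} ∩ {B0,B3} ∩ {B0,B4,B7} = {B0}; idom=B0
  B6: preds {B2,B4}: {B0,B1,B2} ∩ {B0,B4} = {B0}; idom=B0
  B8: preds {B6,B7}: {B0,B6} ∩ {B0,B4,B7} = {B0}; idom=B0
  B9: preds {B5,B6,B7,B8}: {B0,B3,B5} ∩ {B0,B6} ∩ {B0,B4,B7} ∩ {B0,B8} = {B0}; idom=B0

idom(B9) = B0

Answer: B0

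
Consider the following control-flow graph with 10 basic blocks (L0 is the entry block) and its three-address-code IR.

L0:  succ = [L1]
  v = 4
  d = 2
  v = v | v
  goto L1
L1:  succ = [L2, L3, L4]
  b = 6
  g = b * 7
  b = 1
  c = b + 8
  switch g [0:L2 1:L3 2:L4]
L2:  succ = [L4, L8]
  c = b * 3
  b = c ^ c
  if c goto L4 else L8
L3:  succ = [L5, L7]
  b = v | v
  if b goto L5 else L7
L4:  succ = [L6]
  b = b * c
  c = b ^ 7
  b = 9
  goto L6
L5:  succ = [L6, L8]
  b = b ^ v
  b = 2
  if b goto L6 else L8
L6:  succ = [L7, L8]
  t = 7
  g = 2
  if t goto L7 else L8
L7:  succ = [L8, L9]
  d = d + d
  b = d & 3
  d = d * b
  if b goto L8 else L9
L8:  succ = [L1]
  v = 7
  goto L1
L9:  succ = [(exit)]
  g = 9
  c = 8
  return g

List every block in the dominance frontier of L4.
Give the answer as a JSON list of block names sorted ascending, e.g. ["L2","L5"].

Answer: ["L6"]

Derivation:
idom tree: L1←L0 L2←L1 L3←L1 L4←L1 L5←L3 L6←L1 L7←L1 L8←L1 L9←L7
Dom at joins:
  L1: preds {L0,L8}: {L0} ∩ {L0,L1,L8} = {L0}; idom=L0
  L4: preds {L1,L2}: {L0,L1} ∩ {L0,L1,L2} = {L0,L1}; idom=L1
  L6: preds {L4,L5}: {L0,L1,L4} ∩ {L0,L1,L3,L5} = {L0,L1}; idom=L1
  L7: preds {L3,L6}: {L0,L1,L3} ∩ {L0,L1,L6} = {L0,L1}; idom=L1
  L8: preds {L2,L5,L6,L7}: {L0,L1,L2} ∩ {L0,L1,L3,L5} ∩ {L0,L1,L6} ∩ {L0,L1,L7} = {L0,L1}; idom=L1

Frontier:
  join L1 pred L0: · stop@L0
  join L1 pred L8: L8→L1 stop@L0
  join L4 pred L1: · stop@L1
  join L4 pred L2: L2 stop@L1
  join L6 pred L4: L4 stop@L1
  join L6 pred L5: L5→L3 stop@L1
  join L7 pred L3: L3 stop@L1
  join L7 pred L6: L6 stop@L1
  join L8 pred L2: L2 stop@L1
  join L8 pred L5: L5→L3 stop@L1
  join L8 pred L6: L6 stop@L1
  join L8 pred L7: L7 stop@L1
  DF(L0)=∅
  DF(L1)={L1}
  DF(L2)={L4,L8}
  DF(L3)={L6,L7,L8}
  DF(L4)={L6}
  DF(L5)={L6,L8}
  DF(L6)={L7,L8}
  DF(L7)={L8}
  DF(L8)={L1}
  DF(L9)=∅

DF(L4) = ["L6"]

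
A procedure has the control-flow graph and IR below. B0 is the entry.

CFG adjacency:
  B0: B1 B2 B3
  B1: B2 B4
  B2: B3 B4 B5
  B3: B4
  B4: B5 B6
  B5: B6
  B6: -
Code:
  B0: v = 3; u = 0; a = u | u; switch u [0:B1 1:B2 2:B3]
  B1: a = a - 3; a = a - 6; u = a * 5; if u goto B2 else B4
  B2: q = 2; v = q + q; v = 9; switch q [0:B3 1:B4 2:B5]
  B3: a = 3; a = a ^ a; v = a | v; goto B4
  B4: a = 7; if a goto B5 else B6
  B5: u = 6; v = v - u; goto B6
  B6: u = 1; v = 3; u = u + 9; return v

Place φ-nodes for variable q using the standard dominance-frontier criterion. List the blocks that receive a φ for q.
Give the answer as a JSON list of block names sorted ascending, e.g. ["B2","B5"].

Answer: ["B3", "B4", "B5", "B6"]

Working:
idom tree: B1←B0 B2←B0 B3←B0 B4←B0 B5←B0 B6←B0
Dom at joins:
  B2: preds {B0,B1}: {B0} ∩ {B0,B1} = {B0}; idom=B0
  B3: preds {B0,B2}: {B0} ∩ {B0,B2} = {B0}; idom=B0
  B4: preds {B1,B2,B3}: {B0,B1} ∩ {B0,B2} ∩ {B0,B3} = {B0}; idom=B0
  B5: preds {B2,B4}: {B0,B2} ∩ {B0,B4} = {B0}; idom=B0
  B6: preds {B4,B5}: {B0,B4} ∩ {B0,B5} = {B0}; idom=B0

Frontier:
  join B2 pred B0: · stop@B0
  join B2 pred B1: B1 stop@B0
  join B3 pred B0: · stop@B0
  join B3 pred B2: B2 stop@B0
  join B4 pred B1: B1 stop@B0
  join B4 pred B2: B2 stop@B0
  join B4 pred B3: B3 stop@B0
  join B5 pred B2: B2 stop@B0
  join B5 pred B4: B4 stop@B0
  join B6 pred B4: B4 stop@B0
  join B6 pred B5: B5 stop@B0
  B0 → ∅
  B1 → {B2,B4}
  B2 → {B3,B4,B5}
  B3 → {B4}
  B4 → {B5,B6}
  B5 → {B6}
  B6 → ∅

φ for q: defs {B2}
  DF⁺ = {B3,B4,B5,B6}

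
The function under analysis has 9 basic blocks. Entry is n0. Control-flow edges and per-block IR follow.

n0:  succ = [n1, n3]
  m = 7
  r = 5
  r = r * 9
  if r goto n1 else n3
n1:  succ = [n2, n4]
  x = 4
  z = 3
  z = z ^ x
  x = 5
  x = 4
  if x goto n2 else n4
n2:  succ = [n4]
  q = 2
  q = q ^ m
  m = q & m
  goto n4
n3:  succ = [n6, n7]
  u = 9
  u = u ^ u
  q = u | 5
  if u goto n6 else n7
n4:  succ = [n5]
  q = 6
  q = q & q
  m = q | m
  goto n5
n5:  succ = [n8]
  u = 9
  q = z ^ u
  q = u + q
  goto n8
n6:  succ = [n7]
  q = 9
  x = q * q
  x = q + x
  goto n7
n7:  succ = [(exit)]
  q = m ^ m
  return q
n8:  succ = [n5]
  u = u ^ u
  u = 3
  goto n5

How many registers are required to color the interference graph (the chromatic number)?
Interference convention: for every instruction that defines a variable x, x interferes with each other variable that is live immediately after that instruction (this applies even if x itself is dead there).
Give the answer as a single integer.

Block summaries:
  n0: {m,r} / ∅
  n1: {x,z} / ∅
  n2: {m,q} / {m}
  n3: {q,u} / ∅
  n4: {m,q} / {m}
  n5: {q,u} / {z}
  n6: {q,x} / ∅
  n7: {q} / {m}
  n8: {u} / {u}

Backward fixpoint:
  live n0: ∅→{m}
  live n1: {m}→{m,z}
  live n2: {m,z}→{m,z}
  live n3: {m}→{m}
  live n4: {m,z}→{z}
  live n5: {z}→{u,z}
  live n6: {m}→{m}
  live n7: {m}→∅
  live n8: {u,z}→{z}

Interfere edges:
  m — {q,r,u,x,z}
  q — {m,u,x,z}
  r — {m}
  u — {m,q,z}
  x — {m,q,z}
  z — {m,q,u,x}

Chromatic number:
  clique {m,q,u,z} ⇒ need ≥ 4
  assign m→r0 q→r1 r→r1 u→r3 x→r3 z→r2 — no edge inside a register ⇒ χ ≤ 4
  χ = 4

Answer: 4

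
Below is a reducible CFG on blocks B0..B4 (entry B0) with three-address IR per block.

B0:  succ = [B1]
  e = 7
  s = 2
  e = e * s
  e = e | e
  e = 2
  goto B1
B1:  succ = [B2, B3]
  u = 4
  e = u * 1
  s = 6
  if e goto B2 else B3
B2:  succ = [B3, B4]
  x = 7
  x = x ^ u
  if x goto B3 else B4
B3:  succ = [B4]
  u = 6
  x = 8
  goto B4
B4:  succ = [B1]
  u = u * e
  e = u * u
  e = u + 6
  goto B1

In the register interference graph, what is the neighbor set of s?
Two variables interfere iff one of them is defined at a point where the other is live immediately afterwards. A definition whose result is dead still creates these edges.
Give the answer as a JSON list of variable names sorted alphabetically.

Answer: ["e", "u"]

Derivation:
Per-block:
  B0: {e,s} / ∅
  B1: {e,s,u} / ∅
  B2: {x} / {u}
  B3: {u,x} / ∅
  B4: {e,u} / {e,u}

Liveness:
  live B0: ∅→∅
  live B1: ∅→{e,u}
  live B2: {e,u}→{e,u}
  live B3: {e}→{e,u}
  live B4: {e,u}→∅

Interfere edges:
  e: {s,u,x}
  s: {e,u}
  u: {e,s,x}
  x: {e,u}

N(s) = ["e", "u"]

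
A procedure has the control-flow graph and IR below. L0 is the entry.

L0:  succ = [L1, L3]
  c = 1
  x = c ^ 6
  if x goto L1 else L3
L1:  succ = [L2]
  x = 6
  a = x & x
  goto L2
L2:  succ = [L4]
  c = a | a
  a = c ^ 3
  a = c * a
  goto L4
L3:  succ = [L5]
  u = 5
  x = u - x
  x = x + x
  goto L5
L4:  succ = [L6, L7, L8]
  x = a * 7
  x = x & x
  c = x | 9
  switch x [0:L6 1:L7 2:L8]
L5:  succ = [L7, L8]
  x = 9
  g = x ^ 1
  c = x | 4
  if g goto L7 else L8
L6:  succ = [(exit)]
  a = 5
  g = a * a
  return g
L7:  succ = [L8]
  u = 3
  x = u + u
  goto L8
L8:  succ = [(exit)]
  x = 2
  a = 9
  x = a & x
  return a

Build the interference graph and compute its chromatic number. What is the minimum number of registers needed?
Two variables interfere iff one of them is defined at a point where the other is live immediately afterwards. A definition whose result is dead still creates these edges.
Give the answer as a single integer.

Answer: 3

Analysis:
def/use:
  L0: {c,x} / ∅
  L1: {a,x} / ∅
  L2: {a,c} / {a}
  L3: {u,x} / {x}
  L4: {c,x} / {a}
  L5: {c,g,x} / ∅
  L6: {a,g} / ∅
  L7: {u,x} / ∅
  L8: {a,x} / ∅

Liveness:
  live L0: ∅→{x}
  live L1: ∅→{a}
  live L2: {a}→{a}
  live L3: {x}→∅
  live L4: {a}→∅
  live L5: ∅→∅
  live L6: ∅→∅
  live L7: ∅→∅
  live L8: ∅→∅

Conflict graph:
  a: {c,x}
  c: {a,g,x}
  g: {c,x}
  u: {x}
  x: {a,c,g,u}

Registers:
  lower bound: {a,c,x} mutually conflict ⇒ χ ≥ 3
  3-colouring: R0={x}  R1={c,u}  R2={a,g}
  χ = 3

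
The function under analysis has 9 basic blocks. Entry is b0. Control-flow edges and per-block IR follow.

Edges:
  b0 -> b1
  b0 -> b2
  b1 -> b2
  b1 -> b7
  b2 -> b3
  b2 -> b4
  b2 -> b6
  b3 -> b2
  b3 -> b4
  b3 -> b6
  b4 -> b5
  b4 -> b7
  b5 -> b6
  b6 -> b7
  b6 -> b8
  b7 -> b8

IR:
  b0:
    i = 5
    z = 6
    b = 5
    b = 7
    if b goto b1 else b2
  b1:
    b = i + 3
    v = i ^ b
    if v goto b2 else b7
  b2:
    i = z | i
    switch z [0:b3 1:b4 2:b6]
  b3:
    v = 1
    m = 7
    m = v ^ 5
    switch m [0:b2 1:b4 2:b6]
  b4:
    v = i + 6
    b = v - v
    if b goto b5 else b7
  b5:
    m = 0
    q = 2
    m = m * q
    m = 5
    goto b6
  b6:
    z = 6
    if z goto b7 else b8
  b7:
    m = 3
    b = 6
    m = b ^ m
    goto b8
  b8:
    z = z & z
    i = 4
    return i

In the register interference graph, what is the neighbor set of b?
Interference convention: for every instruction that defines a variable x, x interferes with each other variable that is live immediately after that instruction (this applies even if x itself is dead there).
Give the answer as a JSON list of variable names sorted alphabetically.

Per-block:
  b0: {b,i,z} / ∅
  b1: {b,v} / {i}
  b2: {i} / {i,z}
  b3: {m,v} / ∅
  b4: {b,v} / {i}
  b5: {m,q} / ∅
  b6: {z} / ∅
  b7: {b,m} / ∅
  b8: {i,z} / {z}

Liveness:
  b0: in=∅ out={i,z}
  b1: in={i,z} out={i,z}
  b2: in={i,z} out={i,z}
  b3: in={i,z} out={i,z}
  b4: in={i,z} out={z}
  b5: in=∅ out=∅
  b6: in=∅ out={z}
  b7: in={z} out={z}
  b8: in={z} out=∅

Interference:
  b — {i,m,z}
  i — {b,m,v,z}
  m — {b,i,q,v,z}
  q — {m}
  v — {i,m,z}
  z — {b,i,m,v}

N(b) = ["i", "m", "z"]

Answer: ["i", "m", "z"]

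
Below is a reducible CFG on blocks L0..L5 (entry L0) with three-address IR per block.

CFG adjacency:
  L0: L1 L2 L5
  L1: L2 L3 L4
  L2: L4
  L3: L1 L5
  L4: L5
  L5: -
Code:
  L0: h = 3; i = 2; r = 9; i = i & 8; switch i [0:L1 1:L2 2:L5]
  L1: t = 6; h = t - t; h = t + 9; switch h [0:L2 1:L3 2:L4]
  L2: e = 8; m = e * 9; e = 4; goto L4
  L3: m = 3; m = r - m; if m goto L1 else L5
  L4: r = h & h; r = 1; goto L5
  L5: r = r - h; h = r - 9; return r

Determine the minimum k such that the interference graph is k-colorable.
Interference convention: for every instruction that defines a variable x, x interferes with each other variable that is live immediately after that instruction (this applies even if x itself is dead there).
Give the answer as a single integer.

Answer: 3

Derivation:
Per-block:
  L0: def={h,i,r} ue=∅
  L1: def={h,t} ue=∅
  L2: def={e,m} ue=∅
  L3: def={m} ue={r}
  L4: def={r} ue={h}
  L5: def={h,r} ue={h,r}

Live sets:
  live L0: ∅→{h,r}
  live L1: {r}→{h,r}
  live L2: {h}→{h}
  live L3: {h,r}→{h,r}
  live L4: {h}→{h,r}
  live L5: {h,r}→∅

Interference:
  e: {h}
  h: {e,i,m,r,t}
  i: {h,r}
  m: {h,r}
  r: {h,i,m,t}
  t: {h,r}

Chromatic number:
  clique {h,i,r} ⇒ need ≥ 3
  3-colouring: r0={h}  r1={e,r}  r2={i,m,t}
  χ = 3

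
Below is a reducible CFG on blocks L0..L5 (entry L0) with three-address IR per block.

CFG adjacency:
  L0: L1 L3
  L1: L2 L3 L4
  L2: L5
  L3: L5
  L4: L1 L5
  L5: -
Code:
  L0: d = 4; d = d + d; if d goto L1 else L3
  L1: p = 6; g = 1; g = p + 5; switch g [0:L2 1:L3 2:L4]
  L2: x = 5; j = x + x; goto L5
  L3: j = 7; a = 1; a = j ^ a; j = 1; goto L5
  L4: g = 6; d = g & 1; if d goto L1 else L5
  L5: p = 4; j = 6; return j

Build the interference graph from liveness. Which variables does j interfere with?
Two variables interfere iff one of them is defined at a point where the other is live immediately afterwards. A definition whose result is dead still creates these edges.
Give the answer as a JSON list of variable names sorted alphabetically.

Per-block:
  L0: def={d} ue=∅
  L1: def={g,p} ue=∅
  L2: def={j,x} ue=∅
  L3: def={a,j} ue=∅
  L4: def={d,g} ue=∅
  L5: def={j,p} ue=∅

Backward fixpoint:
  L0: in=∅ out=∅
  L1: in=∅ out=∅
  L2: in=∅ out=∅
  L3: in=∅ out=∅
  L4: in=∅ out=∅
  L5: in=∅ out=∅

Interfere edges:
  a↔{j}
  d↔∅
  g↔{p}
  j↔{a}
  p↔{g}
  x↔∅

N(j) = ["a"]

Answer: ["a"]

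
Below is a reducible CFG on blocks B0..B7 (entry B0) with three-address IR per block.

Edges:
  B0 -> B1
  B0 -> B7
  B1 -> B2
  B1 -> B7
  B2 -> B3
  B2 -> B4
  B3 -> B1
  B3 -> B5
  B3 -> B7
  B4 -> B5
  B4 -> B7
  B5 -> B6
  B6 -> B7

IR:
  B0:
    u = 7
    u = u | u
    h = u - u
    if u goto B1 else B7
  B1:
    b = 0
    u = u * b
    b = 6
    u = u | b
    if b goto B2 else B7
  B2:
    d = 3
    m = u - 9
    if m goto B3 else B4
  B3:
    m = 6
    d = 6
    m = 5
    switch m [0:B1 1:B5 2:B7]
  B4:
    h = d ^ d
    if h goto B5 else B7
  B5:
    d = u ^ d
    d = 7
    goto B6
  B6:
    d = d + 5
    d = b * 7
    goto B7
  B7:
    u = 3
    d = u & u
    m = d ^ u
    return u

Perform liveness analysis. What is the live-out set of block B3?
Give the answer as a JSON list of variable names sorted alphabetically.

Per-block:
  B0: def={h,u} ue=∅
  B1: def={b,u} ue={u}
  B2: def={d,m} ue={u}
  B3: def={d,m} ue=∅
  B4: def={h} ue={d}
  B5: def={d} ue={d,u}
  B6: def={d} ue={b,d}
  B7: def={d,m,u} ue=∅

Liveness:
  B0: in=∅ out={u}
  B1: in={u} out={b,u}
  B2: in={b,u} out={b,d,u}
  B3: in={b,u} out={b,d,u}
  B4: in={b,d,u} out={b,d,u}
  B5: in={b,d,u} out={b,d}
  B6: in={b,d} out=∅
  B7: in=∅ out=∅

live-out(B3) = ["b", "d", "u"]

Answer: ["b", "d", "u"]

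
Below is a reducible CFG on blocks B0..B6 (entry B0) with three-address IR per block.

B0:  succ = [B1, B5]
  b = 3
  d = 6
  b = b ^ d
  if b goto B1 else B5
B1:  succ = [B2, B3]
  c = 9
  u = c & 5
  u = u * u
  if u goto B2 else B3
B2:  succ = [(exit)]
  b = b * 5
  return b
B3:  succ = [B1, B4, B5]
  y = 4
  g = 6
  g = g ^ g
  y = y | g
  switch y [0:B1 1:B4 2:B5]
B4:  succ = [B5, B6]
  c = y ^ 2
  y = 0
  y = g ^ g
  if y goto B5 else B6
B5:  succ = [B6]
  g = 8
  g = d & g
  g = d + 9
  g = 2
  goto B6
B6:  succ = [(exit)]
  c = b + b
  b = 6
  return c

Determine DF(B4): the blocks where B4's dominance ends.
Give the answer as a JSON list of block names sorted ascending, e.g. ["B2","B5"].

Answer: ["B5", "B6"]

Working:
idom tree: B1←B0 B2←B1 B3←B1 B4←B3 B5←B0 B6←B0
Dom at joins:
  B1: preds {B0,B3}: {B0} ∩ {B0,B1,B3} = {B0}; idom=B0
  B5: preds {B0,B3,B4}: {B0} ∩ {B0,B1,B3} ∩ {B0,B1,B3,B4} = {B0}; idom=B0
  B6: preds {B4,B5}: {B0,B1,B3,B4} ∩ {B0,B5} = {B0}; idom=B0

Frontier:
  B1←B0: walk · to B0
  B1←B3: walk B3→B1 to B0
  B5←B0: walk · to B0
  B5←B3: walk B3→B1 to B0
  B5←B4: walk B4→B3→B1 to B0
  B6←B4: walk B4→B3→B1 to B0
  B6←B5: walk B5 to B0
  B0 → ∅
  B1 → {B1,B5,B6}
  B2 → ∅
  B3 → {B1,B5,B6}
  B4 → {B5,B6}
  B5 → {B6}
  B6 → ∅

DF(B4) = ["B5", "B6"]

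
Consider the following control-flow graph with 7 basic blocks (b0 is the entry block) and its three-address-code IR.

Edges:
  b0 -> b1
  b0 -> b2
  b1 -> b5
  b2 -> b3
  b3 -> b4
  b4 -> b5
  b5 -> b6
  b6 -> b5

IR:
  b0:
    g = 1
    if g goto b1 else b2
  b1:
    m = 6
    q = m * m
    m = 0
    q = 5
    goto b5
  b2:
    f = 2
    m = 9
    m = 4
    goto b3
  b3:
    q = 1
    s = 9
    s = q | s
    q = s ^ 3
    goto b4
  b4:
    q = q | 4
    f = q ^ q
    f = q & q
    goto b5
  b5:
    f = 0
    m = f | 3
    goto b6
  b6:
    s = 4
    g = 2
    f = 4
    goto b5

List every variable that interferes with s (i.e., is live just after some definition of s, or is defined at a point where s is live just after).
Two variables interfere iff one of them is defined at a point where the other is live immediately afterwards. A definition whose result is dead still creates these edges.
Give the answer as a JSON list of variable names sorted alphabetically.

Per-block:
  b0 def {g} use ∅
  b1 def {m,q} use ∅
  b2 def {f,m} use ∅
  b3 def {q,s} use ∅
  b4 def {f,q} use {q}
  b5 def {f,m} use ∅
  b6 def {f,g,s} use ∅

Live sets:
  b0 li=∅ lo=∅
  b1 li=∅ lo=∅
  b2 li=∅ lo=∅
  b3 li=∅ lo={q}
  b4 li={q} lo=∅
  b5 li=∅ lo=∅
  b6 li=∅ lo=∅

Interfere edges:
  f↔{q}
  g↔∅
  m↔∅
  q↔{f,s}
  s↔{q}

N(s) = ["q"]

Answer: ["q"]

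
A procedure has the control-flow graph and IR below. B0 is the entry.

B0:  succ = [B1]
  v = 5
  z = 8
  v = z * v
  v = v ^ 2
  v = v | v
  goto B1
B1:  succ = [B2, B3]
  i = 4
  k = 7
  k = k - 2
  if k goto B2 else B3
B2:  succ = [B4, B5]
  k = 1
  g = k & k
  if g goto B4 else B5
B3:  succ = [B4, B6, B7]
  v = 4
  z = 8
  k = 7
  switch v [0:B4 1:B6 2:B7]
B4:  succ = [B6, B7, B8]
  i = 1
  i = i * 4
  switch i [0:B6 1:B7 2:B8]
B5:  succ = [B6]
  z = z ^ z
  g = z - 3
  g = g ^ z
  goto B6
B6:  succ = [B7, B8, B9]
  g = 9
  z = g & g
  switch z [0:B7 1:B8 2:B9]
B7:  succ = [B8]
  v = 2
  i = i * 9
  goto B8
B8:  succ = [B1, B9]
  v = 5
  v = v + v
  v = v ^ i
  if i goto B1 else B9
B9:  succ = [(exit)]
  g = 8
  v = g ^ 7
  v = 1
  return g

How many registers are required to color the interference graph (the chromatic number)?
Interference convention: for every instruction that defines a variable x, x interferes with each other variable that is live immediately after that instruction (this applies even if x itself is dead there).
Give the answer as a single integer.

def/use:
  B0 def {v,z} use ∅
  B1 def {i,k} use ∅
  B2 def {g,k} use ∅
  B3 def {k,v,z} use ∅
  B4 def {i} use ∅
  B5 def {g,z} use {z}
  B6 def {g,z} use ∅
  B7 def {i,v} use {i}
  B8 def {v} use {i}
  B9 def {g,v} use ∅

Liveness:
  B0 li=∅ lo={z}
  B1 li={z} lo={i,z}
  B2 li={i,z} lo={i,z}
  B3 li={i} lo={i,z}
  B4 li={z} lo={i,z}
  B5 li={i,z} lo={i}
  B6 li={i} lo={i,z}
  B7 li={i,z} lo={i,z}
  B8 li={i,z} lo={z}
  B9 li=∅ lo=∅

Interference:
  g: {i,v,z}
  i: {g,k,v,z}
  k: {i,v,z}
  v: {g,i,k,z}
  z: {g,i,k,v}

Registers:
  clique {g,i,v,z} ⇒ need ≥ 4
  4-colouring: c0={i}  c1={v}  c2={z}  c3={g,k}
  χ = 4

Answer: 4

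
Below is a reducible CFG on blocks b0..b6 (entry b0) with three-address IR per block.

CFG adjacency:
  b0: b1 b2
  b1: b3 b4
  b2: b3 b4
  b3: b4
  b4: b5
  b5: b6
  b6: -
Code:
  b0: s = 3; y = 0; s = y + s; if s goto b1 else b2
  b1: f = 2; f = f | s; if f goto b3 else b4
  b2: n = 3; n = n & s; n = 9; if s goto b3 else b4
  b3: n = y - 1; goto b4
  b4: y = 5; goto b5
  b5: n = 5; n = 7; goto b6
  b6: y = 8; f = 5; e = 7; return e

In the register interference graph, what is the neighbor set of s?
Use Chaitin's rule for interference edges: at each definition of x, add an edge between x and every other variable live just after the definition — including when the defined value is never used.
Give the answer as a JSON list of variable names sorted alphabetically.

Per-block:
  b0: def={s,y} ue=∅
  b1: def={f} ue={s}
  b2: def={n} ue={s}
  b3: def={n} ue={y}
  b4: def={y} ue=∅
  b5: def={n} ue=∅
  b6: def={e,f,y} ue=∅

Live sets:
  b0 li=∅ lo={s,y}
  b1 li={s,y} lo={y}
  b2 li={s,y} lo={y}
  b3 li={y} lo=∅
  b4 li=∅ lo=∅
  b5 li=∅ lo=∅
  b6 li=∅ lo=∅

Interference:
  e: ∅
  f: {s,y}
  n: {s,y}
  s: {f,n,y}
  y: {f,n,s}

N(s) = ["f", "n", "y"]

Answer: ["f", "n", "y"]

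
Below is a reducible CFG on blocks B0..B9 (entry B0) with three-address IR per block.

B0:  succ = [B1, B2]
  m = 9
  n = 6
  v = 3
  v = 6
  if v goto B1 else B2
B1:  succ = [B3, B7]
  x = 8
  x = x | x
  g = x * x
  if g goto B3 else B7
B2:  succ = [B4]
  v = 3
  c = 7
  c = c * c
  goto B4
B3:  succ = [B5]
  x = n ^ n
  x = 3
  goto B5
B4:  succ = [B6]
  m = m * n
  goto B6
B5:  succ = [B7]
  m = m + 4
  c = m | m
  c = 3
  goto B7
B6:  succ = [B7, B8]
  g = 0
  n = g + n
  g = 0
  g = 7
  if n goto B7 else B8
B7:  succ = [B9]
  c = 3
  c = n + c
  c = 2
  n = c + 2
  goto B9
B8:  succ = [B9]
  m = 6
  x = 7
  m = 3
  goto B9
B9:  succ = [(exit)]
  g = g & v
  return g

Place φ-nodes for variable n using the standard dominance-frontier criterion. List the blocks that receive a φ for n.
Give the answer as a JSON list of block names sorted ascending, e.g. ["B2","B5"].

Answer: ["B7", "B9"]

Derivation:
idom tree: B1←B0 B2←B0 B3←B1 B4←B2 B5←B3 B6←B4 B7←B0 B8←B6 B9←B0
Dom at joins:
  B7: preds {B1,B5,B6}: {B0,B1} ∩ {B0,B1,B3,B5} ∩ {B0,B2,B4,B6} = {B0}; idom=B0
  B9: preds {B7,B8}: {B0,B7} ∩ {B0,B2,B4,B6,B8} = {B0}; idom=B0

DF walk-up:
  join B7 pred B1: B1 stop@B0
  join B7 pred B5: B5→B3→B1 stop@B0
  join B7 pred B6: B6→B4→B2 stop@B0
  join B9 pred B7: B7 stop@B0
  join B9 pred B8: B8→B6→B4→B2 stop@B0
  DF(B0)=∅
  DF(B1)={B7}
  DF(B2)={B7,B9}
  DF(B3)={B7}
  DF(B4)={B7,B9}
  DF(B5)={B7}
  DF(B6)={B7,B9}
  DF(B7)={B9}
  DF(B8)={B9}
  DF(B9)=∅

φ for n: defs {B0,B6,B7}
  DF⁺ = {B7,B9}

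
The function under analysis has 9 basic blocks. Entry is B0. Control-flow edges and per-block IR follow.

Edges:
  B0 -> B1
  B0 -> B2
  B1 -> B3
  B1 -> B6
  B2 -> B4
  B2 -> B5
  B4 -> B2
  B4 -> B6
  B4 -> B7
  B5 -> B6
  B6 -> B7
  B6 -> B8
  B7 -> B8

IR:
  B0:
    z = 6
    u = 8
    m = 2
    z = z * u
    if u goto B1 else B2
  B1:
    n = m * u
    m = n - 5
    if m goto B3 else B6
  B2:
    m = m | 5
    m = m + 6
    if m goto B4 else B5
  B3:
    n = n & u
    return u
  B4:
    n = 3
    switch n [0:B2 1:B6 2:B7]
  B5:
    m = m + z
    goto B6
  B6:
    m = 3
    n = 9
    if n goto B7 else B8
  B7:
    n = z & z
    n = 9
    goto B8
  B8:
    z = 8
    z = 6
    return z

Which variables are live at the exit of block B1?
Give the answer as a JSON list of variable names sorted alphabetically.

Answer: ["n", "u", "z"]

Working:
Block summaries:
  B0: {m,u,z} / ∅
  B1: {m,n} / {m,u}
  B2: {m} / {m}
  B3: {n} / {n,u}
  B4: {n} / ∅
  B5: {m} / {m,z}
  B6: {m,n} / ∅
  B7: {n} / {z}
  B8: {z} / ∅

Live sets:
  B0 li=∅ lo={m,u,z}
  B1 li={m,u,z} lo={n,u,z}
  B2 li={m,z} lo={m,z}
  B3 li={n,u} lo=∅
  B4 li={m,z} lo={m,z}
  B5 li={m,z} lo={z}
  B6 li={z} lo={z}
  B7 li={z} lo=∅
  B8 li=∅ lo=∅

live-out(B1) = ["n", "u", "z"]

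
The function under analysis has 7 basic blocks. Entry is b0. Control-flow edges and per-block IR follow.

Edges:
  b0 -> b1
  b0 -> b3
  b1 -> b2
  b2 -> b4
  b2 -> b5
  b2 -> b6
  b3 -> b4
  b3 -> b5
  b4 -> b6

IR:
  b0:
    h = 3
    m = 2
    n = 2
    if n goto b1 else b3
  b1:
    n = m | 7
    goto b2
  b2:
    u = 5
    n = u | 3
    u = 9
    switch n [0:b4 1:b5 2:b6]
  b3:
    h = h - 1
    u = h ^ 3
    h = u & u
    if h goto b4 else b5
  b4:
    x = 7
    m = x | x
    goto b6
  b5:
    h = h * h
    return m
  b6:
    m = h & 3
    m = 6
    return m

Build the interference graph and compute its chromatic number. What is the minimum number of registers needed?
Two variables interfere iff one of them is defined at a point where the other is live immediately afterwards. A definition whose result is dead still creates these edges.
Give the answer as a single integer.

def/use:
  b0: {h,m,n} / ∅
  b1: {n} / {m}
  b2: {n,u} / ∅
  b3: {h,u} / {h}
  b4: {m,x} / ∅
  b5: {h} / {h,m}
  b6: {m} / {h}

Liveness:
  b0: in=∅ out={h,m}
  b1: in={h,m} out={h,m}
  b2: in={h,m} out={h,m}
  b3: in={h,m} out={h,m}
  b4: in={h} out={h}
  b5: in={h,m} out=∅
  b6: in={h} out=∅

Conflict graph:
  h — {m,n,u,x}
  m — {h,n,u}
  n — {h,m,u}
  u — {h,m,n}
  x — {h}

Colouring:
  {h,m,n,u} pairwise interfere (4-clique) ⇒ χ ≥ 4
  assign h→c0 m→c1 n→c2 u→c3 x→c1 — no edge inside a register ⇒ χ ≤ 4
  χ = 4

Answer: 4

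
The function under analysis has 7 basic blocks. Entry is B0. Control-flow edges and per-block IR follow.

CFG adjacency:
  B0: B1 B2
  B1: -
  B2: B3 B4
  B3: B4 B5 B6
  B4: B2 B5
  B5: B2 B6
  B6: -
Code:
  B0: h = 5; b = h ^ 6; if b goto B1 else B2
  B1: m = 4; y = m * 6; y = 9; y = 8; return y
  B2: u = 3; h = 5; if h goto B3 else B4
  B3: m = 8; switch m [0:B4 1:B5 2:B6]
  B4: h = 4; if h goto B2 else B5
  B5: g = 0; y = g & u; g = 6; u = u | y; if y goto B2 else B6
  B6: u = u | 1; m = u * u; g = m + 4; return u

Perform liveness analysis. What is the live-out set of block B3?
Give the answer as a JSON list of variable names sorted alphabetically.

Answer: ["u"]

Derivation:
def/use:
  B0: {b,h} / ∅
  B1: {m,y} / ∅
  B2: {h,u} / ∅
  B3: {m} / ∅
  B4: {h} / ∅
  B5: {g,u,y} / {u}
  B6: {g,m,u} / {u}

Live sets:
  B0 li=∅ lo=∅
  B1 li=∅ lo=∅
  B2 li=∅ lo={u}
  B3 li={u} lo={u}
  B4 li={u} lo={u}
  B5 li={u} lo={u}
  B6 li={u} lo=∅

live-out(B3) = ["u"]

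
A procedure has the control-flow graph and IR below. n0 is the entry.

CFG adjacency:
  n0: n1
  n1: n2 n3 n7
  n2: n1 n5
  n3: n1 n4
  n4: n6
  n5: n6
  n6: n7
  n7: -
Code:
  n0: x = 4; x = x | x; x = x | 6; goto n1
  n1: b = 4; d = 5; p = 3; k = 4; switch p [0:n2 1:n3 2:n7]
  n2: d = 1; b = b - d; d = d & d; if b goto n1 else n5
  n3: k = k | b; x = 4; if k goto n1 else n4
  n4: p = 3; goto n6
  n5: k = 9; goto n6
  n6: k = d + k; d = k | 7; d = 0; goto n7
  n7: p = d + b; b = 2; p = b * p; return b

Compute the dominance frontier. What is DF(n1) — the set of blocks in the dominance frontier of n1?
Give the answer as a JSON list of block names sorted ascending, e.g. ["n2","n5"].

idom tree: n1←n0 n2←n1 n3←n1 n4←n3 n5←n2 n6←n1 n7←n1
Dom at joins:
  n1: preds {n0,n2,n3}: {n0} ∩ {n0,n1,n2} ∩ {n0,n1,n3} = {n0}; idom=n0
  n6: preds {n4,n5}: {n0,n1,n3,n4} ∩ {n0,n1,n2,n5} = {n0,n1}; idom=n1
  n7: preds {n1,n6}: {n0,n1} ∩ {n0,n1,n6} = {n0,n1}; idom=n1

DF derivation:
  n1←n0: walk · to n0
  n1←n2: walk n2→n1 to n0
  n1←n3: walk n3→n1 to n0
  n6←n4: walk n4→n3 to n1
  n6←n5: walk n5→n2 to n1
  n7←n1: walk · to n1
  n7←n6: walk n6 to n1
  n0: DF=∅
  n1: DF={n1}
  n2: DF={n1,n6}
  n3: DF={n1,n6}
  n4: DF={n6}
  n5: DF={n6}
  n6: DF={n7}
  n7: DF=∅

DF(n1) = ["n1"]

Answer: ["n1"]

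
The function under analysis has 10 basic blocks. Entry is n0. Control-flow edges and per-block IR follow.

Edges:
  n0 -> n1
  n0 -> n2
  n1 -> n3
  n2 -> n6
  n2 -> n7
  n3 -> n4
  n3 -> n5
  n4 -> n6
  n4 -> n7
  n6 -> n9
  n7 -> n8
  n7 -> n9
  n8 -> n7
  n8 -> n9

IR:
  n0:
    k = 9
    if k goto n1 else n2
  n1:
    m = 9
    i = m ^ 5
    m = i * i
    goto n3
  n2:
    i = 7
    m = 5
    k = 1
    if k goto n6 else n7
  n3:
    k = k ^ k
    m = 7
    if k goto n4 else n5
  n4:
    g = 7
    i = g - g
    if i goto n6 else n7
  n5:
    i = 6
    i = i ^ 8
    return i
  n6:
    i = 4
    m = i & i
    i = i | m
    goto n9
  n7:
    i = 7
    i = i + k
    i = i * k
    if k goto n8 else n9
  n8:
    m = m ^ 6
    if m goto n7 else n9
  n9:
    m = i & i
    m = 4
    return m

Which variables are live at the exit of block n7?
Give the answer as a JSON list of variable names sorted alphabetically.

Per-block:
  n0: {k} / ∅
  n1: {i,m} / ∅
  n2: {i,k,m} / ∅
  n3: {k,m} / {k}
  n4: {g,i} / ∅
  n5: {i} / ∅
  n6: {i,m} / ∅
  n7: {i} / {k}
  n8: {m} / {m}
  n9: {m} / {i}

Liveness:
  n0: in=∅ out={k}
  n1: in={k} out={k}
  n2: in=∅ out={k,m}
  n3: in={k} out={k,m}
  n4: in={k,m} out={k,m}
  n5: in=∅ out=∅
  n6: in=∅ out={i}
  n7: in={k,m} out={i,k,m}
  n8: in={i,k,m} out={i,k,m}
  n9: in={i} out=∅

live-out(n7) = ["i", "k", "m"]

Answer: ["i", "k", "m"]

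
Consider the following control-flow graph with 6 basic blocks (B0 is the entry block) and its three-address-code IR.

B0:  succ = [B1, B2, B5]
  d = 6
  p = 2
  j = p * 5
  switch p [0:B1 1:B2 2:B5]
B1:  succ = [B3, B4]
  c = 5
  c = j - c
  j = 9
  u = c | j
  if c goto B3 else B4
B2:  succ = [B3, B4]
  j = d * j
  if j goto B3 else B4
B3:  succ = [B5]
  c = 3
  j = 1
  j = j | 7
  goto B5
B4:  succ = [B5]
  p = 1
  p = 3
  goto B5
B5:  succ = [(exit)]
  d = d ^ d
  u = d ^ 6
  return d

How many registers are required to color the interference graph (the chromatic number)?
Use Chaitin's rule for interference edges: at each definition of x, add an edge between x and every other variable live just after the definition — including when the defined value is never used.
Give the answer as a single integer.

Answer: 3

Working:
Per-block:
  B0: {d,j,p} / ∅
  B1: {c,j,u} / {j}
  B2: {j} / {d,j}
  B3: {c,j} / ∅
  B4: {p} / ∅
  B5: {d,u} / {d}

Backward fixpoint:
  B0: in=∅ out={d,j}
  B1: in={d,j} out={d}
  B2: in={d,j} out={d}
  B3: in={d} out={d}
  B4: in={d} out={d}
  B5: in={d} out=∅

Interfere edges:
  c: {d,j,u}
  d: {c,j,p,u}
  j: {c,d,p}
  p: {d,j}
  u: {c,d}

Registers:
  clique {c,d,j} ⇒ need ≥ 3
  assign c→r1 d→r0 j→r2 p→r1 u→r2 — no edge inside a register ⇒ χ ≤ 3
  χ = 3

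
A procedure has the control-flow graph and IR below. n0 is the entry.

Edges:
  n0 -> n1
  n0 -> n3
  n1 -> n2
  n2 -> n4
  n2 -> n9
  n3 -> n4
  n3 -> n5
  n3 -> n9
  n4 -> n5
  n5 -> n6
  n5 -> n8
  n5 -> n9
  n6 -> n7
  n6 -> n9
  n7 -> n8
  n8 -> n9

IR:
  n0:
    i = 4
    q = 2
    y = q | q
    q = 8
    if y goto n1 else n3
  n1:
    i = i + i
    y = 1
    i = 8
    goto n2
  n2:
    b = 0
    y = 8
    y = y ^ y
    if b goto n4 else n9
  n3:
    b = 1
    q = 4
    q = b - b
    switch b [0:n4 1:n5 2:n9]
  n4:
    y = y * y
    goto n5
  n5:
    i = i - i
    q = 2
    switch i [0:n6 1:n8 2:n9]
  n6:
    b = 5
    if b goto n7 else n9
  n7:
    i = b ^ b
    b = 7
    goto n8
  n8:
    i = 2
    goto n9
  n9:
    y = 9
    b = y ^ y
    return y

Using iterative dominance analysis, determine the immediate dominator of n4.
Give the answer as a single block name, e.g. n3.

Answer: n0

Derivation:
idom tree: n1←n0 n2←n1 n3←n0 n4←n0 n5←n0 n6←n5 n7←n6 n8←n5 n9←n0
Join-block Dom:
  n4: preds {n2,n3}: {n0,n1,n2} ∩ {n0,n3} = {n0}; idom=n0
  n5: preds {n3,n4}: {n0,n3} ∩ {n0,n4} = {n0}; idom=n0
  n8: preds {n5,n7}: {n0,n5} ∩ {n0,n5,n6,n7} = {n0,n5}; idom=n5
  n9: preds {n2,n3,n5,n6,n8}: {n0,n1,n2} ∩ {n0,n3} ∩ {n0,n5} ∩ {n0,n5,n6} ∩ {n0,n5,n8} = {n0}; idom=n0

idom(n4) = n0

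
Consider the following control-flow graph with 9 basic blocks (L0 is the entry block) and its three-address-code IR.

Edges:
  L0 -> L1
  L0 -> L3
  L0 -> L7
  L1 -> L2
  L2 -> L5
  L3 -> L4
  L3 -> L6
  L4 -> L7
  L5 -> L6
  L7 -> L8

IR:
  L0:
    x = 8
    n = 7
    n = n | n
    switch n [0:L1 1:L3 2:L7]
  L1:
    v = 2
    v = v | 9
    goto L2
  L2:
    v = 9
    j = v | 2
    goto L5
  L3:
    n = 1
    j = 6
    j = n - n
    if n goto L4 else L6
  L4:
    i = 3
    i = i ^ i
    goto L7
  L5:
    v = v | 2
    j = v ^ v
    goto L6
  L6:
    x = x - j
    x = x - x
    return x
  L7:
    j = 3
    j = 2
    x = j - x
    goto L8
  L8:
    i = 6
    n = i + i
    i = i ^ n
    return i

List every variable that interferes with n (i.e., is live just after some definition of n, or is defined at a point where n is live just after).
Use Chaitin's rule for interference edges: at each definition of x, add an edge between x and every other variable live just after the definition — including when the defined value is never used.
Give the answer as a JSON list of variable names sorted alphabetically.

Per-block:
  L0: {n,x} / ∅
  L1: {v} / ∅
  L2: {j,v} / ∅
  L3: {j,n} / ∅
  L4: {i} / ∅
  L5: {j,v} / {v}
  L6: {x} / {j,x}
  L7: {j,x} / {x}
  L8: {i,n} / ∅

Live sets:
  L0: in=∅ out={x}
  L1: in={x} out={x}
  L2: in={x} out={v,x}
  L3: in={x} out={j,x}
  L4: in={x} out={x}
  L5: in={v,x} out={j,x}
  L6: in={j,x} out=∅
  L7: in={x} out=∅
  L8: in=∅ out=∅

Interference:
  i — {n,x}
  j — {n,v,x}
  n — {i,j,x}
  v — {j,x}
  x — {i,j,n,v}

N(n) = ["i", "j", "x"]

Answer: ["i", "j", "x"]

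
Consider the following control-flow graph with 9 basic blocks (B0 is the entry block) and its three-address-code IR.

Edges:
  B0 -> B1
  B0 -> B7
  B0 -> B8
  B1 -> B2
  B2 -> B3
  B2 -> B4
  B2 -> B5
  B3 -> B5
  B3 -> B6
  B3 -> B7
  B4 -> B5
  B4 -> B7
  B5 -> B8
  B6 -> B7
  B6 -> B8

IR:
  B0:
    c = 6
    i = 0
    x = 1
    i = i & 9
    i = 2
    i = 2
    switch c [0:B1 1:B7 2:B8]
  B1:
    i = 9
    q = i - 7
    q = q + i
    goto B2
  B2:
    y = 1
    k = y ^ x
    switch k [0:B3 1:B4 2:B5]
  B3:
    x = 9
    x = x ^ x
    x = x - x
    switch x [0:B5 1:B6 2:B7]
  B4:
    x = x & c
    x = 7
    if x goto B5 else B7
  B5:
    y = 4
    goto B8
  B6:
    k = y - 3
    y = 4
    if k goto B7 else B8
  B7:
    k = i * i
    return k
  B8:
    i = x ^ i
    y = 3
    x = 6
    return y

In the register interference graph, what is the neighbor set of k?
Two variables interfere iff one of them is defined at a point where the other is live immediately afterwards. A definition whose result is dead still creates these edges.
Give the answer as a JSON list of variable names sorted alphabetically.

def/use:
  B0: def={c,i,x} ue=∅
  B1: def={i,q} ue=∅
  B2: def={k,y} ue={x}
  B3: def={x} ue=∅
  B4: def={x} ue={c,x}
  B5: def={y} ue=∅
  B6: def={k,y} ue={y}
  B7: def={k} ue={i}
  B8: def={i,x,y} ue={i,x}

Liveness:
  B0 li=∅ lo={c,i,x}
  B1 li={c,x} lo={c,i,x}
  B2 li={c,i,x} lo={c,i,x,y}
  B3 li={i,y} lo={i,x,y}
  B4 li={c,i,x} lo={i,x}
  B5 li={i,x} lo={i,x}
  B6 li={i,x,y} lo={i,x}
  B7 li={i} lo=∅
  B8 li={i,x} lo=∅

Interference:
  c↔{i,k,q,x,y}
  i↔{c,k,q,x,y}
  k↔{c,i,x,y}
  q↔{c,i,x}
  x↔{c,i,k,q,y}
  y↔{c,i,k,x}

N(k) = ["c", "i", "x", "y"]

Answer: ["c", "i", "x", "y"]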